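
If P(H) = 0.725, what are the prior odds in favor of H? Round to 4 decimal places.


Prior odds = P(H) / (1 - P(H))
= 0.725 / 0.275
= 2.6364

2.6364


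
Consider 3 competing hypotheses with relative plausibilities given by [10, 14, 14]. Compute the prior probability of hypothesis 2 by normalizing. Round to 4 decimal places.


Sum of weights = 10 + 14 + 14 = 38
Normalized prior for H2 = 14 / 38
= 0.3684

0.3684


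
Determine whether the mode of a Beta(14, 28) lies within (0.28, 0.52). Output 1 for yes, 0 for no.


First find the mode: (a-1)/(a+b-2) = 0.325
Is 0.325 in (0.28, 0.52)? 1

1


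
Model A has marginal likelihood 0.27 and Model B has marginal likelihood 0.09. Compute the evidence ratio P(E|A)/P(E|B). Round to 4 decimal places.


Evidence ratio = P(E|A) / P(E|B)
= 0.27 / 0.09
= 3.0

3.0


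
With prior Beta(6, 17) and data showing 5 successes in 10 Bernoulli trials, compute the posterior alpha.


Conjugate update: alpha_posterior = alpha_prior + k
= 6 + 5 = 11

11


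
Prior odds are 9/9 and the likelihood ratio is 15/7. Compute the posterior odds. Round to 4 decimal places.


Posterior odds = prior odds * likelihood ratio
= (9/9) * (15/7)
= 135 / 63
= 2.1429

2.1429


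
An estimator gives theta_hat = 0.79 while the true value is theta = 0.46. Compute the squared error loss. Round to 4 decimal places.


The squared error loss is (theta_hat - theta)^2
= (0.79 - 0.46)^2
= (0.33)^2 = 0.1089

0.1089


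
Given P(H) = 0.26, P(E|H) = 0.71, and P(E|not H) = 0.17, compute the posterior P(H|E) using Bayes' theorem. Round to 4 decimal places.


By Bayes' theorem: P(H|E) = P(E|H)*P(H) / P(E)
P(E) = P(E|H)*P(H) + P(E|not H)*P(not H)
P(E) = 0.71*0.26 + 0.17*0.74 = 0.3104
P(H|E) = 0.71*0.26 / 0.3104 = 0.5947

0.5947


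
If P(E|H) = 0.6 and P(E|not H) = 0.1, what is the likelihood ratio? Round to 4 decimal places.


Likelihood ratio = P(E|H) / P(E|not H)
= 0.6 / 0.1
= 6.0

6.0


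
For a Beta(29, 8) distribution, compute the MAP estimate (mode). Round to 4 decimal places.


MAP = mode = (a-1)/(a+b-2)
= (29-1)/(29+8-2)
= 28/35 = 0.8

0.8


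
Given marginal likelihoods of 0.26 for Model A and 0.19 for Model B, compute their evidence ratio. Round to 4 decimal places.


Ratio = ML(A) / ML(B) = 0.26/0.19
= 1.3684

1.3684


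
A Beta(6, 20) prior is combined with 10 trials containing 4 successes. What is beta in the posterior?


In conjugate updating:
beta_posterior = beta_prior + (n - k)
= 20 + (10 - 4)
= 20 + 6 = 26

26


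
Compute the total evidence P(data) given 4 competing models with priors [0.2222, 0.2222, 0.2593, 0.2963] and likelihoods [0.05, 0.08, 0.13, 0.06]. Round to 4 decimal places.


Marginal likelihood = sum P(model_i) * P(data|model_i)
Model 1: 0.2222 * 0.05 = 0.0111
Model 2: 0.2222 * 0.08 = 0.0178
Model 3: 0.2593 * 0.13 = 0.0337
Model 4: 0.2963 * 0.06 = 0.0178
Total = 0.0804

0.0804


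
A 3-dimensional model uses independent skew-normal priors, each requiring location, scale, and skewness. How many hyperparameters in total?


Per parameter: 3 (location, scale, and skewness).
Total = 3 * 3 = 9

9


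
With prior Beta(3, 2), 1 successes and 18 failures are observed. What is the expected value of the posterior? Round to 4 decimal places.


Posterior = Beta(4, 20)
E[theta] = alpha/(alpha+beta)
= 4/24 = 0.1667

0.1667


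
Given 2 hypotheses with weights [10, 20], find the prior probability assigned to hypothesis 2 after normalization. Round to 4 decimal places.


To normalize, divide each weight by the sum of all weights.
Sum = 30
Prior(H2) = 20/30 = 0.6667

0.6667


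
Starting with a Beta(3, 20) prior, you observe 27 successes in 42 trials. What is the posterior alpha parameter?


For a Beta-Binomial conjugate model:
Posterior alpha = prior alpha + number of successes
= 3 + 27 = 30

30


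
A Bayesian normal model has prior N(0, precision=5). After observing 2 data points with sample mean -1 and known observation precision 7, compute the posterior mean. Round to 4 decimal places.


Posterior mean = (prior_precision * prior_mean + n * data_precision * data_mean) / (prior_precision + n * data_precision)
Numerator = 5*0 + 2*7*-1 = -14
Denominator = 5 + 2*7 = 19
Posterior mean = -0.7368

-0.7368


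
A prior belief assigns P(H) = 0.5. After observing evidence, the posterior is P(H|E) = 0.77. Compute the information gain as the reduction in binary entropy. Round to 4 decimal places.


H(prior) = -0.5*log2(0.5) - 0.5*log2(0.5)
= 1.0
H(post) = -0.77*log2(0.77) - 0.23*log2(0.23)
= 0.778
IG = 1.0 - 0.778 = 0.222

0.222


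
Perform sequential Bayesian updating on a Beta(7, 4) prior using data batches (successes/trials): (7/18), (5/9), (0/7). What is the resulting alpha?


Accumulate successes: 12
Posterior alpha = prior alpha + sum of successes
= 7 + 12 = 19

19


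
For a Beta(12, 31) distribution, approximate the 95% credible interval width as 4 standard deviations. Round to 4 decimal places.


Variance of Beta(a,b) = ab / ((a+b)^2 * (a+b+1))
= 12*31 / ((43)^2 * 44)
= 0.0046
SD = sqrt(0.0046) = 0.0676
Width = 4 * SD = 0.2705

0.2705


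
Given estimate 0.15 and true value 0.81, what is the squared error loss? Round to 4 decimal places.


Squared error = (estimate - true)^2
Difference = -0.66
Loss = -0.66^2 = 0.4356

0.4356


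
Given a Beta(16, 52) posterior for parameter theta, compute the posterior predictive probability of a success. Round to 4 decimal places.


For a Beta-Bernoulli model, the predictive probability is the mean:
P(success) = 16/(16+52) = 16/68 = 0.2353

0.2353


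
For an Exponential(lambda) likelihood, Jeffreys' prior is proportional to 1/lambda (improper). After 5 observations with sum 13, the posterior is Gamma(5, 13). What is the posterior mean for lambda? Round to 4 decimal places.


Posterior = Gamma(n, sum_x) = Gamma(5, 13)
Posterior mean = shape/rate = 5/13
= 0.3846

0.3846


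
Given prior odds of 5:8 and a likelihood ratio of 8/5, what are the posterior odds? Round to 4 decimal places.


Posterior odds = prior odds * LR
Prior odds = 5/8 = 0.625
LR = 8/5 = 1.6
Posterior odds = 0.625 * 1.6 = 1.0

1.0


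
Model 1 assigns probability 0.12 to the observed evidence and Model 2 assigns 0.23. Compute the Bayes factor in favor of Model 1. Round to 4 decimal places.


BF = P(data|M1) / P(data|M2)
= 0.12 / 0.23 = 0.5217

0.5217


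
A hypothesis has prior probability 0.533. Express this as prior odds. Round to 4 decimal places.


Odds = P(H) / P(not H) = 0.533 / 0.467
= 1.1413

1.1413


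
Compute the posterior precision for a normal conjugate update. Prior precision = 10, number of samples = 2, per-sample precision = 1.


tau_post = tau_0 + n * tau
= 10 + 2 * 1 = 12

12


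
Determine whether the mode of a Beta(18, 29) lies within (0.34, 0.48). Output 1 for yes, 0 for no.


First find the mode: (a-1)/(a+b-2) = 0.3778
Is 0.3778 in (0.34, 0.48)? 1

1


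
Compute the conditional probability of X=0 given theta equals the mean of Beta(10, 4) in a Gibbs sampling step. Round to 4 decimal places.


Mean of Beta(10, 4) = 0.7143
P(X=0 | theta=0.7143) = 0.2857

0.2857


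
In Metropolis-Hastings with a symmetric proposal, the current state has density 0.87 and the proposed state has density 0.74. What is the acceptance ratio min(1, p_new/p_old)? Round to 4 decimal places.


Ratio = p_new / p_old = 0.74 / 0.87 = 0.8506
Acceptance = min(1, 0.8506) = 0.8506

0.8506


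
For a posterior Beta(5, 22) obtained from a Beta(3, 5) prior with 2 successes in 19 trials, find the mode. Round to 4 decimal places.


Mode = (alpha - 1) / (alpha + beta - 2)
= 4 / 25
= 0.16

0.16


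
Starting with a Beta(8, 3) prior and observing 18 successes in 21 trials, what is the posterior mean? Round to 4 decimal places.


Posterior parameters: alpha = 8 + 18 = 26
beta = 3 + 3 = 6
Posterior mean = alpha / (alpha + beta) = 26 / 32
= 0.8125

0.8125


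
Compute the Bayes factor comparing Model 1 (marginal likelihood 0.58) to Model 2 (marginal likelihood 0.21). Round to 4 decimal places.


BF12 = marginal likelihood of M1 / marginal likelihood of M2
= 0.58/0.21
= 2.7619

2.7619


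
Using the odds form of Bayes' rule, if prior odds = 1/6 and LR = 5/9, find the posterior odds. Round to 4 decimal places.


Bayes' rule in odds form: posterior odds = prior odds * LR
= (1 * 5) / (6 * 9)
= 5/54 = 0.0926

0.0926


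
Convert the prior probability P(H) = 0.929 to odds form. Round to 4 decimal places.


P(not H) = 1 - 0.929 = 0.071
Odds = 0.929 / 0.071 = 13.0845

13.0845


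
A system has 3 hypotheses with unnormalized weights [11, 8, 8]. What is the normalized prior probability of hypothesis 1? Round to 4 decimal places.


The normalized prior is the weight divided by the total.
Total weight = 27
P(H1) = 11 / 27 = 0.4074

0.4074


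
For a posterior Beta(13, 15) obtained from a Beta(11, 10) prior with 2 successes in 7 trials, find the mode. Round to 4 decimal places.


Mode = (alpha - 1) / (alpha + beta - 2)
= 12 / 26
= 0.4615

0.4615


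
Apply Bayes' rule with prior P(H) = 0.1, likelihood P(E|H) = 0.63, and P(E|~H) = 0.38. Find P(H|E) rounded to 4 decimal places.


Step 1: Compute marginal P(E) = P(E|H)P(H) + P(E|~H)P(~H)
= 0.63*0.1 + 0.38*0.9 = 0.405
Step 2: P(H|E) = P(E|H)P(H)/P(E) = 0.063/0.405
= 0.1556

0.1556


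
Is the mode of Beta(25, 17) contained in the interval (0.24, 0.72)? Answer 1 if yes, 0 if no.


Mode = (a-1)/(a+b-2) = 24/40 = 0.6
Interval: (0.24, 0.72)
Contains mode? 1

1


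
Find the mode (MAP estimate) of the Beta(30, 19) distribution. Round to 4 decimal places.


For Beta(a,b) with a,b > 1:
Mode = (a-1)/(a+b-2) = (30-1)/(49-2)
= 29/47 = 0.617

0.617


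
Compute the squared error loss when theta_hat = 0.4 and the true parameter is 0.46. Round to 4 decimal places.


L = (theta_hat - theta_true)^2
= (0.4 - 0.46)^2
= -0.06^2 = 0.0036

0.0036


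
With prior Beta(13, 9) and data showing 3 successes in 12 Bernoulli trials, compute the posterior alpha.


Conjugate update: alpha_posterior = alpha_prior + k
= 13 + 3 = 16

16


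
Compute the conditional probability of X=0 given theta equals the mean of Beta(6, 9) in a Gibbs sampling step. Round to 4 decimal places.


Mean of Beta(6, 9) = 0.4
P(X=0 | theta=0.4) = 0.6

0.6


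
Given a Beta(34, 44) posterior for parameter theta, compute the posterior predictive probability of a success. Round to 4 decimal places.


For a Beta-Bernoulli model, the predictive probability is the mean:
P(success) = 34/(34+44) = 34/78 = 0.4359

0.4359


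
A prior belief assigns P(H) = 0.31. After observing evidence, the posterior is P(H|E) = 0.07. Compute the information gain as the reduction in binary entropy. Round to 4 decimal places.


H(prior) = -0.31*log2(0.31) - 0.69*log2(0.69)
= 0.8932
H(post) = -0.07*log2(0.07) - 0.93*log2(0.93)
= 0.3659
IG = 0.8932 - 0.3659 = 0.5272

0.5272


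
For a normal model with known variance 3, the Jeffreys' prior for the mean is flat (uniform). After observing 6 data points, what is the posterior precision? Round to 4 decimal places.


Jeffreys' prior for normal mean (known variance) is flat.
Prior precision = 0.
Posterior precision = prior_prec + n/sigma^2 = 0 + 6/3
= 2.0

2.0


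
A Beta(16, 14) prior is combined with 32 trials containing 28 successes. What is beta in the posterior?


In conjugate updating:
beta_posterior = beta_prior + (n - k)
= 14 + (32 - 28)
= 14 + 4 = 18

18


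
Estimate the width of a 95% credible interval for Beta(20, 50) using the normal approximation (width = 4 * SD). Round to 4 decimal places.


For Beta(a,b): Var = ab/((a+b)^2(a+b+1))
Var = 0.0029, SD = 0.0536
Approximate 95% CI width = 4 * 0.0536 = 0.2145

0.2145


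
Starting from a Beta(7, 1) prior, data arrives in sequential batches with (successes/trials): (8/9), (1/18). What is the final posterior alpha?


In sequential Bayesian updating, we sum all successes.
Total successes = 9
Final alpha = 7 + 9 = 16

16


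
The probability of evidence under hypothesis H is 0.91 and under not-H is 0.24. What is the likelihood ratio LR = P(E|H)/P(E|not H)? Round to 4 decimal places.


LR = 0.91 / 0.24
= 3.7917

3.7917


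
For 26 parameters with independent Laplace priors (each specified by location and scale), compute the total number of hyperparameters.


A Laplace prior has 2 hyperparameters per parameter.
Total = 26 * 2 = 52

52


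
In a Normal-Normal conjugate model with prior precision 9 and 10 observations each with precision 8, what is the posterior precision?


Posterior precision = prior precision + n * observation precision
= 9 + 10 * 8
= 9 + 80 = 89

89


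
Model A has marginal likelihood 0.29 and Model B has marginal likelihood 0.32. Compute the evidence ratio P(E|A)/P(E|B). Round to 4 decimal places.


Evidence ratio = P(E|A) / P(E|B)
= 0.29 / 0.32
= 0.9062

0.9062


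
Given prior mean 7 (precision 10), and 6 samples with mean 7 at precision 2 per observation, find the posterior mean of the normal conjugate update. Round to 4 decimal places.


The posterior mean is a precision-weighted average of prior and data.
Post. prec. = 10 + 12 = 22
Post. mean = (70 + 84)/22 = 154/22 = 7.0

7.0


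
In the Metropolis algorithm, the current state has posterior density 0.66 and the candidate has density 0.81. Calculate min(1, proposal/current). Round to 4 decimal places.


Ratio = 0.81/0.66 = 1.2273
Acceptance probability = min(1, 1.2273)
= 1.0

1.0


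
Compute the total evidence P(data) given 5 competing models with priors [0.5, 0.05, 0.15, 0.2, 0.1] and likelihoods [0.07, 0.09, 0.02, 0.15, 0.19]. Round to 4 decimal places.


Marginal likelihood = sum P(model_i) * P(data|model_i)
Model 1: 0.5 * 0.07 = 0.035
Model 2: 0.05 * 0.09 = 0.0045
Model 3: 0.15 * 0.02 = 0.003
Model 4: 0.2 * 0.15 = 0.03
Model 5: 0.1 * 0.19 = 0.019
Total = 0.0915

0.0915


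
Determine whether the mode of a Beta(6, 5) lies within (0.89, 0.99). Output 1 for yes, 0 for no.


First find the mode: (a-1)/(a+b-2) = 0.5556
Is 0.5556 in (0.89, 0.99)? 0

0


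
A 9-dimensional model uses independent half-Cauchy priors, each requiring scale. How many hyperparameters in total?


Per parameter: 1 (scale).
Total = 9 * 1 = 9

9


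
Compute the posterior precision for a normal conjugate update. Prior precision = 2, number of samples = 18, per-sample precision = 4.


tau_post = tau_0 + n * tau
= 2 + 18 * 4 = 74

74


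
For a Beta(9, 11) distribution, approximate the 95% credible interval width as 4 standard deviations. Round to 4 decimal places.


Variance of Beta(a,b) = ab / ((a+b)^2 * (a+b+1))
= 9*11 / ((20)^2 * 21)
= 0.0118
SD = sqrt(0.0118) = 0.1086
Width = 4 * SD = 0.4342

0.4342


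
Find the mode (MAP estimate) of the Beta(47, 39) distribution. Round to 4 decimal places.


For Beta(a,b) with a,b > 1:
Mode = (a-1)/(a+b-2) = (47-1)/(86-2)
= 46/84 = 0.5476

0.5476


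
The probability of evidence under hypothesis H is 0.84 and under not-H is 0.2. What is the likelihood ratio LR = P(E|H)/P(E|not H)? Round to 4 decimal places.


LR = 0.84 / 0.2
= 4.2

4.2


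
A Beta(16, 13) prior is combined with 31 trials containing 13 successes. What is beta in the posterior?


In conjugate updating:
beta_posterior = beta_prior + (n - k)
= 13 + (31 - 13)
= 13 + 18 = 31

31


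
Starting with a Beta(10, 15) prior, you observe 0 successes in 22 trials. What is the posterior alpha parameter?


For a Beta-Binomial conjugate model:
Posterior alpha = prior alpha + number of successes
= 10 + 0 = 10

10


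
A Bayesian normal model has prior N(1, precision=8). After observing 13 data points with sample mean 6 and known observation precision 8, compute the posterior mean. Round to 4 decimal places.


Posterior mean = (prior_precision * prior_mean + n * data_precision * data_mean) / (prior_precision + n * data_precision)
Numerator = 8*1 + 13*8*6 = 632
Denominator = 8 + 13*8 = 112
Posterior mean = 5.6429

5.6429


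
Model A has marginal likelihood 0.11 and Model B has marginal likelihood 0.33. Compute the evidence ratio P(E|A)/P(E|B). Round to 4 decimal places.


Evidence ratio = P(E|A) / P(E|B)
= 0.11 / 0.33
= 0.3333

0.3333


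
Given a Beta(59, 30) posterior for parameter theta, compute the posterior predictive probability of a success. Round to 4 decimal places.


For a Beta-Bernoulli model, the predictive probability is the mean:
P(success) = 59/(59+30) = 59/89 = 0.6629

0.6629


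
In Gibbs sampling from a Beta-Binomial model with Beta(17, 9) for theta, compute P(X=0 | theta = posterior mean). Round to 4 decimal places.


Posterior mean = alpha/(alpha+beta) = 17/26 = 0.6538
P(X=0|theta=mean) = 1 - theta = 0.3462

0.3462


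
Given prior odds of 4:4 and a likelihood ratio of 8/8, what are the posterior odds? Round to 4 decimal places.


Posterior odds = prior odds * LR
Prior odds = 4/4 = 1.0
LR = 8/8 = 1.0
Posterior odds = 1.0 * 1.0 = 1.0

1.0


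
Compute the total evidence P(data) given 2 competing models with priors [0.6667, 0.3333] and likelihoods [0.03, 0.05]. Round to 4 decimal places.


Marginal likelihood = sum P(model_i) * P(data|model_i)
Model 1: 0.6667 * 0.03 = 0.02
Model 2: 0.3333 * 0.05 = 0.0167
Total = 0.0367

0.0367


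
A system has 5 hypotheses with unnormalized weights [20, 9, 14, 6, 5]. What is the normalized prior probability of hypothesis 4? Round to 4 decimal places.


The normalized prior is the weight divided by the total.
Total weight = 54
P(H4) = 6 / 54 = 0.1111

0.1111


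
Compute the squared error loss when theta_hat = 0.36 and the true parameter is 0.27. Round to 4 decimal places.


L = (theta_hat - theta_true)^2
= (0.36 - 0.27)^2
= 0.09^2 = 0.0081

0.0081


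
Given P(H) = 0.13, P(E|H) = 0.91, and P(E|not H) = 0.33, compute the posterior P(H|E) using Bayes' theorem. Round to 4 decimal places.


By Bayes' theorem: P(H|E) = P(E|H)*P(H) / P(E)
P(E) = P(E|H)*P(H) + P(E|not H)*P(not H)
P(E) = 0.91*0.13 + 0.33*0.87 = 0.4054
P(H|E) = 0.91*0.13 / 0.4054 = 0.2918

0.2918


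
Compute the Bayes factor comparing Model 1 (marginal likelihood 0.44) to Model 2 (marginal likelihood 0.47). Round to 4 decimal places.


BF12 = marginal likelihood of M1 / marginal likelihood of M2
= 0.44/0.47
= 0.9362

0.9362


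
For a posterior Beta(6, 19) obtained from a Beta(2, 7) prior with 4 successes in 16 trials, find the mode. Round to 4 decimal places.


Mode = (alpha - 1) / (alpha + beta - 2)
= 5 / 23
= 0.2174

0.2174


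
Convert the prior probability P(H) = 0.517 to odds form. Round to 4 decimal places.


P(not H) = 1 - 0.517 = 0.483
Odds = 0.517 / 0.483 = 1.0704

1.0704


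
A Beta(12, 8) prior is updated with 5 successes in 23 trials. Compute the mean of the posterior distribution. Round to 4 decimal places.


After update: Beta(17, 26)
Mean = 17 / (17 + 26) = 17 / 43
= 0.3953

0.3953


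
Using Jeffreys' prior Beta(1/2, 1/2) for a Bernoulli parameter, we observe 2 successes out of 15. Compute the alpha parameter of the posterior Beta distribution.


Conjugate update: Beta(0.5 + k, 0.5 + n - k).
k = 2, n - k = 13
Posterior alpha = 0.5 + k = 0.5 + 2 = 2.5

2.5


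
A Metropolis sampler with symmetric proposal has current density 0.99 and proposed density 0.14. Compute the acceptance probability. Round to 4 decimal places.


For symmetric proposals, acceptance = min(1, pi(x*)/pi(x))
= min(1, 0.14/0.99)
= min(1, 0.1414) = 0.1414

0.1414


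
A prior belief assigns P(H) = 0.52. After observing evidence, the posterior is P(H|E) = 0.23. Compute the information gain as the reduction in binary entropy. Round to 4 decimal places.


H(prior) = -0.52*log2(0.52) - 0.48*log2(0.48)
= 0.9988
H(post) = -0.23*log2(0.23) - 0.77*log2(0.77)
= 0.778
IG = 0.9988 - 0.778 = 0.2208

0.2208


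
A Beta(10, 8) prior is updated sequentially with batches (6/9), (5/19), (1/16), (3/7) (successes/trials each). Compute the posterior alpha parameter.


Sequential conjugate updating is equivalent to a single batch update.
Total successes across all batches = 15
alpha_posterior = alpha_prior + total_successes = 10 + 15
= 25

25


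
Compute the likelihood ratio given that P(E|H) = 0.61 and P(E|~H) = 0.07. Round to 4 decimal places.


LR = P(E|H) / P(E|~H)
= 0.61 / 0.07 = 8.7143

8.7143


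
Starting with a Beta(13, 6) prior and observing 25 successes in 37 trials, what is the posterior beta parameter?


Posterior beta = prior beta + failures
Failures = 37 - 25 = 12
beta_post = 6 + 12 = 18

18


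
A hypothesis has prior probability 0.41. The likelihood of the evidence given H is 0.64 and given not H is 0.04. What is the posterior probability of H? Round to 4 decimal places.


Using Bayes' theorem:
P(E) = 0.41 * 0.64 + 0.59 * 0.04
P(E) = 0.286
P(H|E) = (0.41 * 0.64) / 0.286 = 0.9175

0.9175


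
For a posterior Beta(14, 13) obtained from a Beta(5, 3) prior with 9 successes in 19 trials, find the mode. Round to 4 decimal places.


Mode = (alpha - 1) / (alpha + beta - 2)
= 13 / 25
= 0.52

0.52


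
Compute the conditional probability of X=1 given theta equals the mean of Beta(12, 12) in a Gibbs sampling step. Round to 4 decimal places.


Mean of Beta(12, 12) = 0.5
P(X=1 | theta=0.5) = 0.5

0.5


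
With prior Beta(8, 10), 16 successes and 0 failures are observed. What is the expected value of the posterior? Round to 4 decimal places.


Posterior = Beta(24, 10)
E[theta] = alpha/(alpha+beta)
= 24/34 = 0.7059

0.7059


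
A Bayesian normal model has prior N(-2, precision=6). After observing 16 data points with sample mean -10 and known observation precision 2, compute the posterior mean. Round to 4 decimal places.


Posterior mean = (prior_precision * prior_mean + n * data_precision * data_mean) / (prior_precision + n * data_precision)
Numerator = 6*-2 + 16*2*-10 = -332
Denominator = 6 + 16*2 = 38
Posterior mean = -8.7368

-8.7368


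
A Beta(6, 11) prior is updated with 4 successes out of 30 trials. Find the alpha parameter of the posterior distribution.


In the Beta-Binomial conjugate update:
alpha_post = alpha_prior + successes
= 6 + 4
= 10

10


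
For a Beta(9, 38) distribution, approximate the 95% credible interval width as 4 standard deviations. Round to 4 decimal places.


Variance of Beta(a,b) = ab / ((a+b)^2 * (a+b+1))
= 9*38 / ((47)^2 * 48)
= 0.0032
SD = sqrt(0.0032) = 0.0568
Width = 4 * SD = 0.2272

0.2272


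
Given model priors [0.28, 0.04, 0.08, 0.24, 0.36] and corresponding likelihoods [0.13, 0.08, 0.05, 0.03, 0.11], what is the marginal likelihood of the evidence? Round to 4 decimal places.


P(E) = sum_i P(M_i) P(E|M_i)
= 0.0364 + 0.0032 + 0.004 + 0.0072 + 0.0396
= 0.0904

0.0904


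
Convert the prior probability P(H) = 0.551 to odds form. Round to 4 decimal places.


P(not H) = 1 - 0.551 = 0.449
Odds = 0.551 / 0.449 = 1.2272

1.2272


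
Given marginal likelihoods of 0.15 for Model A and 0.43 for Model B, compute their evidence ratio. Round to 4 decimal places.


Ratio = ML(A) / ML(B) = 0.15/0.43
= 0.3488

0.3488


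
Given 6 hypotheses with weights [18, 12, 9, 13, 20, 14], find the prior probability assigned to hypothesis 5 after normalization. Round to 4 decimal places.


To normalize, divide each weight by the sum of all weights.
Sum = 86
Prior(H5) = 20/86 = 0.2326

0.2326


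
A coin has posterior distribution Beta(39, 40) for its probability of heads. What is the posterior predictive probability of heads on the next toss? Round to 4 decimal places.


Posterior predictive = E[theta] = alpha/(alpha+beta)
= 39/79
= 0.4937

0.4937


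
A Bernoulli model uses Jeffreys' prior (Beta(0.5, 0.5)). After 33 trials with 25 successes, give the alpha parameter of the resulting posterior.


Posterior = Beta(prior_alpha + successes, prior_beta + failures)
= Beta(0.5 + 25, 0.5 + 8)
Posterior alpha = 0.5 + k = 0.5 + 25 = 25.5

25.5


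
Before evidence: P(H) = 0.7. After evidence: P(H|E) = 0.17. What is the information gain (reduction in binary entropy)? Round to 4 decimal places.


Prior entropy = 0.8813
Posterior entropy = 0.6577
Information gain = 0.8813 - 0.6577 = 0.2236

0.2236


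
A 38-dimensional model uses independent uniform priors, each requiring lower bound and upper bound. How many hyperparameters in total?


Per parameter: 2 (lower bound and upper bound).
Total = 38 * 2 = 76

76


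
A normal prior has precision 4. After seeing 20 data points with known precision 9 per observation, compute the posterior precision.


In the conjugate normal model, precisions add:
tau_posterior = tau_prior + n * tau_data
= 4 + 20*9 = 184

184


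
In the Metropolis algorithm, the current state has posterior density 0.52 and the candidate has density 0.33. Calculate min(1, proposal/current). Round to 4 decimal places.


Ratio = 0.33/0.52 = 0.6346
Acceptance probability = min(1, 0.6346)
= 0.6346

0.6346


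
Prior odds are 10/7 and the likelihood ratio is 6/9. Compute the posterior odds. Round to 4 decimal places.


Posterior odds = prior odds * likelihood ratio
= (10/7) * (6/9)
= 60 / 63
= 0.9524

0.9524


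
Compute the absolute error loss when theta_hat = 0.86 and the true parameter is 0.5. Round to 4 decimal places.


L = |theta_hat - theta_true|
= |0.86 - 0.5| = 0.36

0.36


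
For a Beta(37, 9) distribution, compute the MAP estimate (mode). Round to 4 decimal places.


MAP = mode = (a-1)/(a+b-2)
= (37-1)/(37+9-2)
= 36/44 = 0.8182

0.8182


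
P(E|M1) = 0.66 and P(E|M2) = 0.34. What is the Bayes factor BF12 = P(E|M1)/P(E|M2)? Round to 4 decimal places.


Bayes factor BF12 = P(E|M1) / P(E|M2)
= 0.66 / 0.34
= 1.9412

1.9412


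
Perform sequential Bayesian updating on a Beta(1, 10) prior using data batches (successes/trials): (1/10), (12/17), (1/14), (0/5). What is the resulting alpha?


Accumulate successes: 14
Posterior alpha = prior alpha + sum of successes
= 1 + 14 = 15

15


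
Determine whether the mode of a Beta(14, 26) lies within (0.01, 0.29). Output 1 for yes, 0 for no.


First find the mode: (a-1)/(a+b-2) = 0.3421
Is 0.3421 in (0.01, 0.29)? 0

0


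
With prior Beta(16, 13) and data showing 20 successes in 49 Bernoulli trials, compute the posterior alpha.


Conjugate update: alpha_posterior = alpha_prior + k
= 16 + 20 = 36

36


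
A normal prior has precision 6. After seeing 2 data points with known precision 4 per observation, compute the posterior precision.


In the conjugate normal model, precisions add:
tau_posterior = tau_prior + n * tau_data
= 6 + 2*4 = 14

14


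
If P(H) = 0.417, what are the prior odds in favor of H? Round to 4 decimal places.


Prior odds = P(H) / (1 - P(H))
= 0.417 / 0.583
= 0.7153

0.7153


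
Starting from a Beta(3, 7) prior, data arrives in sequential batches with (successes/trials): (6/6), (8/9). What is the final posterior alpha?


In sequential Bayesian updating, we sum all successes.
Total successes = 14
Final alpha = 3 + 14 = 17

17


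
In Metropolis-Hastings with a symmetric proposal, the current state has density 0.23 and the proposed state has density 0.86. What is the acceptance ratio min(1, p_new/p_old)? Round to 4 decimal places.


Ratio = p_new / p_old = 0.86 / 0.23 = 3.7391
Acceptance = min(1, 3.7391) = 1.0

1.0


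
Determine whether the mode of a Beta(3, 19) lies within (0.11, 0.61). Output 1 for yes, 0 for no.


First find the mode: (a-1)/(a+b-2) = 0.1
Is 0.1 in (0.11, 0.61)? 0

0


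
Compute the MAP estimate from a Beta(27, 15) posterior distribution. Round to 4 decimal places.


MAP = mode of Beta distribution
= (alpha - 1)/(alpha + beta - 2)
= (27-1)/(27+15-2)
= 26/40 = 0.65

0.65


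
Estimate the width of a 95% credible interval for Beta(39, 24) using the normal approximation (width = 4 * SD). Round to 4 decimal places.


For Beta(a,b): Var = ab/((a+b)^2(a+b+1))
Var = 0.0037, SD = 0.0607
Approximate 95% CI width = 4 * 0.0607 = 0.2428

0.2428


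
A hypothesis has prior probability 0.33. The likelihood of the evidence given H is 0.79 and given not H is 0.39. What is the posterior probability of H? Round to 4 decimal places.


Using Bayes' theorem:
P(E) = 0.33 * 0.79 + 0.67 * 0.39
P(E) = 0.522
P(H|E) = (0.33 * 0.79) / 0.522 = 0.4994

0.4994


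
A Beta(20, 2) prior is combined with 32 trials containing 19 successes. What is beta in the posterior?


In conjugate updating:
beta_posterior = beta_prior + (n - k)
= 2 + (32 - 19)
= 2 + 13 = 15

15


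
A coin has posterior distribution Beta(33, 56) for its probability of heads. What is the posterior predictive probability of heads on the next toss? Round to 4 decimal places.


Posterior predictive = E[theta] = alpha/(alpha+beta)
= 33/89
= 0.3708

0.3708


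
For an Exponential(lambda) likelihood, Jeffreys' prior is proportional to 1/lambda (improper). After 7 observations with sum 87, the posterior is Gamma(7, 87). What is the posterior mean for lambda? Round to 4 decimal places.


Posterior = Gamma(n, sum_x) = Gamma(7, 87)
Posterior mean = shape/rate = 7/87
= 0.0805

0.0805


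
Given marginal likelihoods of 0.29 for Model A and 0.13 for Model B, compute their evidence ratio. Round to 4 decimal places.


Ratio = ML(A) / ML(B) = 0.29/0.13
= 2.2308

2.2308


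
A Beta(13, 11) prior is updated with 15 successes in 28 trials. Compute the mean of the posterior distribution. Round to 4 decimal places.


After update: Beta(28, 24)
Mean = 28 / (28 + 24) = 28 / 52
= 0.5385

0.5385


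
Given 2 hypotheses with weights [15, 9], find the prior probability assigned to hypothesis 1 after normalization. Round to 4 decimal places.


To normalize, divide each weight by the sum of all weights.
Sum = 24
Prior(H1) = 15/24 = 0.625

0.625


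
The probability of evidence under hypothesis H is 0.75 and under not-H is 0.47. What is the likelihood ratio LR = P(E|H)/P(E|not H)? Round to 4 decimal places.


LR = 0.75 / 0.47
= 1.5957

1.5957


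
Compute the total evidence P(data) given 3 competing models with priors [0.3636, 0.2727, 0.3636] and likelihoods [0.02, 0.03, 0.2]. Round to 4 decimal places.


Marginal likelihood = sum P(model_i) * P(data|model_i)
Model 1: 0.3636 * 0.02 = 0.0073
Model 2: 0.2727 * 0.03 = 0.0082
Model 3: 0.3636 * 0.2 = 0.0727
Total = 0.0882

0.0882


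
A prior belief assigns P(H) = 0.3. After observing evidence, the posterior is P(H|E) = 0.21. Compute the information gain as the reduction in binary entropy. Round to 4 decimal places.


H(prior) = -0.3*log2(0.3) - 0.7*log2(0.7)
= 0.8813
H(post) = -0.21*log2(0.21) - 0.79*log2(0.79)
= 0.7415
IG = 0.8813 - 0.7415 = 0.1398

0.1398


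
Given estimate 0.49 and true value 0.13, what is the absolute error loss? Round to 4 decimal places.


Absolute error = |estimate - true|
= |0.36| = 0.36

0.36


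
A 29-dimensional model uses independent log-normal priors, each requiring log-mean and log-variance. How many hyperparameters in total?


Per parameter: 2 (log-mean and log-variance).
Total = 29 * 2 = 58

58


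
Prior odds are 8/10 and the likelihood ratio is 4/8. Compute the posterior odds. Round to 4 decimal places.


Posterior odds = prior odds * likelihood ratio
= (8/10) * (4/8)
= 32 / 80
= 0.4

0.4


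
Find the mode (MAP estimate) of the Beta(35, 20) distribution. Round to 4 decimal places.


For Beta(a,b) with a,b > 1:
Mode = (a-1)/(a+b-2) = (35-1)/(55-2)
= 34/53 = 0.6415

0.6415


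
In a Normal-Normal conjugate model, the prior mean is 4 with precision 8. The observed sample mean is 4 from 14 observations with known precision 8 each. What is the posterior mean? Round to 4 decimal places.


Posterior precision = tau0 + n*tau = 8 + 14*8 = 120
Posterior mean = (tau0*mu0 + n*tau*xbar) / posterior_precision
= (8*4 + 14*8*4) / 120
= 480 / 120 = 4.0

4.0


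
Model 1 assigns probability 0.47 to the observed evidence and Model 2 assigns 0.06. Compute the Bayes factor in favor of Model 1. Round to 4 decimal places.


BF = P(data|M1) / P(data|M2)
= 0.47 / 0.06 = 7.8333

7.8333


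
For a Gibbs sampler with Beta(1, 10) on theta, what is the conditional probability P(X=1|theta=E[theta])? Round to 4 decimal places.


E[theta] = 1/(1+10) = 0.0909
P(X=1|theta) = theta = 0.0909

0.0909


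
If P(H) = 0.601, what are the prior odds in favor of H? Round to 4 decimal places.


Prior odds = P(H) / (1 - P(H))
= 0.601 / 0.399
= 1.5063

1.5063


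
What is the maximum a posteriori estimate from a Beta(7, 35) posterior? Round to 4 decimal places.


The MAP estimate equals the mode of the distribution.
Mode of Beta(a,b) = (a-1)/(a+b-2)
= 6/40
= 0.15

0.15


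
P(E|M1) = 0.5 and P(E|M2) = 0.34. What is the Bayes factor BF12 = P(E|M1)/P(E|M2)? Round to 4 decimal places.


Bayes factor BF12 = P(E|M1) / P(E|M2)
= 0.5 / 0.34
= 1.4706

1.4706


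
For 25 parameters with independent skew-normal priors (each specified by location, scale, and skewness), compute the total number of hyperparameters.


A skew-normal prior has 3 hyperparameters per parameter.
Total = 25 * 3 = 75

75


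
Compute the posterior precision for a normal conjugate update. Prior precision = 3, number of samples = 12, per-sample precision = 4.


tau_post = tau_0 + n * tau
= 3 + 12 * 4 = 51

51


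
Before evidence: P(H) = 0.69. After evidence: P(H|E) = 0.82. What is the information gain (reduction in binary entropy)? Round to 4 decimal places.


Prior entropy = 0.8932
Posterior entropy = 0.6801
Information gain = 0.8932 - 0.6801 = 0.2131

0.2131


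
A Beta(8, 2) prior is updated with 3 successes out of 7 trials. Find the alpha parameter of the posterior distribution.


In the Beta-Binomial conjugate update:
alpha_post = alpha_prior + successes
= 8 + 3
= 11

11


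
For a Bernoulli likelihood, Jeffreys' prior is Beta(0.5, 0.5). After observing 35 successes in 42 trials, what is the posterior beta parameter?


Jeffreys' prior for Bernoulli is Beta(0.5, 0.5).
Posterior is Beta(0.5 + k, 0.5 + n - k).
Posterior beta = 0.5 + (n - k) = 0.5 + 7 = 7.5

7.5


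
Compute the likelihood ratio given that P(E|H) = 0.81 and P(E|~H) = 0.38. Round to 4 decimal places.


LR = P(E|H) / P(E|~H)
= 0.81 / 0.38 = 2.1316

2.1316


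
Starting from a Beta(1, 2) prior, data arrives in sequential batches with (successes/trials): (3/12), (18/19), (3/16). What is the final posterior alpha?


In sequential Bayesian updating, we sum all successes.
Total successes = 24
Final alpha = 1 + 24 = 25

25


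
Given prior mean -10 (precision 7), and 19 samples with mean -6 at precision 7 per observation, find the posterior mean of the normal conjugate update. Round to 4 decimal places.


The posterior mean is a precision-weighted average of prior and data.
Post. prec. = 7 + 133 = 140
Post. mean = (-70 + -798)/140 = -868/140 = -6.2

-6.2


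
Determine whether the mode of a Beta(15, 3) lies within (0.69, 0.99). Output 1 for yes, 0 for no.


First find the mode: (a-1)/(a+b-2) = 0.875
Is 0.875 in (0.69, 0.99)? 1

1


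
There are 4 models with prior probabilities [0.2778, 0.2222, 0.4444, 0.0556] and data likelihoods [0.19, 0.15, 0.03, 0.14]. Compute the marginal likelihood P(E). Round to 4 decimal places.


P(E) = sum over models of P(M_i) * P(E|M_i)
= 0.2778*0.19 + 0.2222*0.15 + 0.4444*0.03 + 0.0556*0.14
= 0.1072

0.1072


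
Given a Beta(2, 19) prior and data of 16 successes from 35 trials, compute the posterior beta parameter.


Number of failures = 35 - 16 = 19
Posterior beta = 19 + 19 = 38

38


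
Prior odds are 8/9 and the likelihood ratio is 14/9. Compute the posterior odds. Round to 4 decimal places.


Posterior odds = prior odds * likelihood ratio
= (8/9) * (14/9)
= 112 / 81
= 1.3827

1.3827


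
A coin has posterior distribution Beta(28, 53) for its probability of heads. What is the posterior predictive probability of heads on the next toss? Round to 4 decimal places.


Posterior predictive = E[theta] = alpha/(alpha+beta)
= 28/81
= 0.3457

0.3457


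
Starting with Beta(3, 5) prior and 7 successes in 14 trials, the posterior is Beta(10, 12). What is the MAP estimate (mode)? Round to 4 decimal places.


The mode of Beta(a, b) when a > 1 and b > 1 is (a-1)/(a+b-2)
= (10 - 1) / (10 + 12 - 2)
= 9 / 20
= 0.45

0.45


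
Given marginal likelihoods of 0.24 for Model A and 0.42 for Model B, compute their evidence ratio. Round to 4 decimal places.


Ratio = ML(A) / ML(B) = 0.24/0.42
= 0.5714

0.5714


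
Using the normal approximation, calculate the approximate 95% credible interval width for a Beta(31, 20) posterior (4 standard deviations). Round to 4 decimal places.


Var(Beta) = 31*20/(51^2 * 52) = 0.0046
SD = 0.0677
Width ~ 4*SD = 0.2708

0.2708


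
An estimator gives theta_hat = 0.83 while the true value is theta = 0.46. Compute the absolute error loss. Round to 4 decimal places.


The absolute error loss is |theta_hat - theta|
= |0.83 - 0.46|
= 0.37

0.37


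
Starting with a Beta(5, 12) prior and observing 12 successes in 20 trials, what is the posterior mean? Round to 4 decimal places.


Posterior parameters: alpha = 5 + 12 = 17
beta = 12 + 8 = 20
Posterior mean = alpha / (alpha + beta) = 17 / 37
= 0.4595

0.4595


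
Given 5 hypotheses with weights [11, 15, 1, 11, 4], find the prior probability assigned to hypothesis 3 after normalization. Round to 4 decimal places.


To normalize, divide each weight by the sum of all weights.
Sum = 42
Prior(H3) = 1/42 = 0.0238

0.0238


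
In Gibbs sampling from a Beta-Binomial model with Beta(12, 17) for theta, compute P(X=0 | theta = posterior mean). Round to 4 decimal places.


Posterior mean = alpha/(alpha+beta) = 12/29 = 0.4138
P(X=0|theta=mean) = 1 - theta = 0.5862

0.5862


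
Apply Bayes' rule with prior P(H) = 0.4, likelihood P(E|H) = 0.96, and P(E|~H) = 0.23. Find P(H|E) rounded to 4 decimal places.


Step 1: Compute marginal P(E) = P(E|H)P(H) + P(E|~H)P(~H)
= 0.96*0.4 + 0.23*0.6 = 0.522
Step 2: P(H|E) = P(E|H)P(H)/P(E) = 0.384/0.522
= 0.7356

0.7356


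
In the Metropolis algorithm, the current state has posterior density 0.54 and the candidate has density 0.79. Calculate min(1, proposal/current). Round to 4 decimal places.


Ratio = 0.79/0.54 = 1.463
Acceptance probability = min(1, 1.463)
= 1.0

1.0


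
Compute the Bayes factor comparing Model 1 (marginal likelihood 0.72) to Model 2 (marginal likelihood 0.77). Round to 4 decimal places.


BF12 = marginal likelihood of M1 / marginal likelihood of M2
= 0.72/0.77
= 0.9351

0.9351


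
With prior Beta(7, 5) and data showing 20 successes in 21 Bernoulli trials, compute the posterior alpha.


Conjugate update: alpha_posterior = alpha_prior + k
= 7 + 20 = 27

27


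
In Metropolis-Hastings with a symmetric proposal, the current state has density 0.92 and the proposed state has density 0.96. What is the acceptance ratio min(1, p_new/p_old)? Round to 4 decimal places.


Ratio = p_new / p_old = 0.96 / 0.92 = 1.0435
Acceptance = min(1, 1.0435) = 1.0

1.0


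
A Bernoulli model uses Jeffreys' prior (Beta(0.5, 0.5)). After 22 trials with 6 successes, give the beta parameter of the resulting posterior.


Posterior = Beta(prior_alpha + successes, prior_beta + failures)
= Beta(0.5 + 6, 0.5 + 16)
Posterior beta = 0.5 + (n - k) = 0.5 + 16 = 16.5

16.5


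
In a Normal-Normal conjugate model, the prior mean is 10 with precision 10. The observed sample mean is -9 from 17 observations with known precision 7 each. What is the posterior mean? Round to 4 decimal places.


Posterior precision = tau0 + n*tau = 10 + 17*7 = 129
Posterior mean = (tau0*mu0 + n*tau*xbar) / posterior_precision
= (10*10 + 17*7*-9) / 129
= -971 / 129 = -7.5271

-7.5271
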